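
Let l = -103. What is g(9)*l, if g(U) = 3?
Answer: -309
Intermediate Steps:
g(9)*l = 3*(-103) = -309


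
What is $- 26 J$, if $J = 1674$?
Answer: $-43524$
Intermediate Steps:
$- 26 J = \left(-26\right) 1674 = -43524$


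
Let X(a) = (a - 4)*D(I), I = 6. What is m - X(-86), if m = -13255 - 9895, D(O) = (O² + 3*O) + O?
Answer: -17750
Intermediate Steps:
D(O) = O² + 4*O
m = -23150
X(a) = -240 + 60*a (X(a) = (a - 4)*(6*(4 + 6)) = (-4 + a)*(6*10) = (-4 + a)*60 = -240 + 60*a)
m - X(-86) = -23150 - (-240 + 60*(-86)) = -23150 - (-240 - 5160) = -23150 - 1*(-5400) = -23150 + 5400 = -17750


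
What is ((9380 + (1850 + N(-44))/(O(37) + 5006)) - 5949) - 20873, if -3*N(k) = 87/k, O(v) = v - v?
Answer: -3841763259/220264 ≈ -17442.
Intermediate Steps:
O(v) = 0
N(k) = -29/k
((9380 + (1850 + N(-44))/(O(37) + 5006)) - 5949) - 20873 = ((9380 + (1850 - 29/(-44))/(0 + 5006)) - 5949) - 20873 = ((9380 + (1850 - 29*(-1/44))/5006) - 5949) - 20873 = ((9380 + (1850 + 29/44)*(1/5006)) - 5949) - 20873 = ((9380 + (81429/44)*(1/5006)) - 5949) - 20873 = ((9380 + 81429/220264) - 5949) - 20873 = (2066157749/220264 - 5949) - 20873 = 755807213/220264 - 20873 = -3841763259/220264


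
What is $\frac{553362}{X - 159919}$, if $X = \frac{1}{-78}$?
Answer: $- \frac{43162236}{12473683} \approx -3.4603$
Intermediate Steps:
$X = - \frac{1}{78} \approx -0.012821$
$\frac{553362}{X - 159919} = \frac{553362}{- \frac{1}{78} - 159919} = \frac{553362}{- \frac{12473683}{78}} = 553362 \left(- \frac{78}{12473683}\right) = - \frac{43162236}{12473683}$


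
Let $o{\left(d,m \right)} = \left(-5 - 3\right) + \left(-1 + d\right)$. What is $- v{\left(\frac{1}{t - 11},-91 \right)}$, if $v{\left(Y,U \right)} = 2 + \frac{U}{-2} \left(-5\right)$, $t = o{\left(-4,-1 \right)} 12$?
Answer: $\frac{451}{2} \approx 225.5$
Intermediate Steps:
$o{\left(d,m \right)} = -9 + d$ ($o{\left(d,m \right)} = -8 + \left(-1 + d\right) = -9 + d$)
$t = -156$ ($t = \left(-9 - 4\right) 12 = \left(-13\right) 12 = -156$)
$v{\left(Y,U \right)} = 2 + \frac{5 U}{2}$ ($v{\left(Y,U \right)} = 2 + U \left(- \frac{1}{2}\right) \left(-5\right) = 2 + - \frac{U}{2} \left(-5\right) = 2 + \frac{5 U}{2}$)
$- v{\left(\frac{1}{t - 11},-91 \right)} = - (2 + \frac{5}{2} \left(-91\right)) = - (2 - \frac{455}{2}) = \left(-1\right) \left(- \frac{451}{2}\right) = \frac{451}{2}$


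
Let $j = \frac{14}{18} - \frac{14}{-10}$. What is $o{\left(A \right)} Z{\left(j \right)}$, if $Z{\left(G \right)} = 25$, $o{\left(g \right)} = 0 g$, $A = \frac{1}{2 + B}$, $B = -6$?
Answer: $0$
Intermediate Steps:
$A = - \frac{1}{4}$ ($A = \frac{1}{2 - 6} = \frac{1}{-4} = - \frac{1}{4} \approx -0.25$)
$o{\left(g \right)} = 0$
$j = \frac{98}{45}$ ($j = 14 \cdot \frac{1}{18} - - \frac{7}{5} = \frac{7}{9} + \frac{7}{5} = \frac{98}{45} \approx 2.1778$)
$o{\left(A \right)} Z{\left(j \right)} = 0 \cdot 25 = 0$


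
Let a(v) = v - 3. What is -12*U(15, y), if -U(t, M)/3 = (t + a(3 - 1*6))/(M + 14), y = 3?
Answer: 324/17 ≈ 19.059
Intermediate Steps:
a(v) = -3 + v
U(t, M) = -3*(-6 + t)/(14 + M) (U(t, M) = -3*(t + (-3 + (3 - 1*6)))/(M + 14) = -3*(t + (-3 + (3 - 6)))/(14 + M) = -3*(t + (-3 - 3))/(14 + M) = -3*(t - 6)/(14 + M) = -3*(-6 + t)/(14 + M))
-12*U(15, y) = -36*(6 - 1*15)/(14 + 3) = -36*(6 - 15)/17 = -36*(-9)/17 = -12*(-27/17) = 324/17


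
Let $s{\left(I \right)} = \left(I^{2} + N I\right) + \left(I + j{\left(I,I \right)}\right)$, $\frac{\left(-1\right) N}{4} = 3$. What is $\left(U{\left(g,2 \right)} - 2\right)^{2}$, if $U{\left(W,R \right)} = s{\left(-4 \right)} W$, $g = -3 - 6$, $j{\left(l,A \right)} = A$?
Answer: $256036$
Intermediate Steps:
$N = -12$ ($N = \left(-4\right) 3 = -12$)
$g = -9$ ($g = -3 - 6 = -9$)
$s{\left(I \right)} = I^{2} - 10 I$ ($s{\left(I \right)} = \left(I^{2} - 12 I\right) + \left(I + I\right) = \left(I^{2} - 12 I\right) + 2 I = I^{2} - 10 I$)
$U{\left(W,R \right)} = 56 W$ ($U{\left(W,R \right)} = - 4 \left(-10 - 4\right) W = \left(-4\right) \left(-14\right) W = 56 W$)
$\left(U{\left(g,2 \right)} - 2\right)^{2} = \left(56 \left(-9\right) - 2\right)^{2} = \left(-504 - 2\right)^{2} = \left(-506\right)^{2} = 256036$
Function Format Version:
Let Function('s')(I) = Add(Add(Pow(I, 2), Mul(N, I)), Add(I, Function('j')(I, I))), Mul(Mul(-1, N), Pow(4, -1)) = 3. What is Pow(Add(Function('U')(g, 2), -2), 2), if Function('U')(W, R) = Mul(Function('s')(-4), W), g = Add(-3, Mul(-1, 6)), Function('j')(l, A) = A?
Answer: 256036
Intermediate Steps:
N = -12 (N = Mul(-4, 3) = -12)
g = -9 (g = Add(-3, -6) = -9)
Function('s')(I) = Add(Pow(I, 2), Mul(-10, I)) (Function('s')(I) = Add(Add(Pow(I, 2), Mul(-12, I)), Add(I, I)) = Add(Add(Pow(I, 2), Mul(-12, I)), Mul(2, I)) = Add(Pow(I, 2), Mul(-10, I)))
Function('U')(W, R) = Mul(56, W) (Function('U')(W, R) = Mul(Mul(-4, Add(-10, -4)), W) = Mul(Mul(-4, -14), W) = Mul(56, W))
Pow(Add(Function('U')(g, 2), -2), 2) = Pow(Add(Mul(56, -9), -2), 2) = Pow(Add(-504, -2), 2) = Pow(-506, 2) = 256036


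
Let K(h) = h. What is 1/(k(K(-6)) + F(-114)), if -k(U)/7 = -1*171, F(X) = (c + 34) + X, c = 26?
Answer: 1/1143 ≈ 0.00087489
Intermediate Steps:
F(X) = 60 + X (F(X) = (26 + 34) + X = 60 + X)
k(U) = 1197 (k(U) = -(-7)*171 = -7*(-171) = 1197)
1/(k(K(-6)) + F(-114)) = 1/(1197 + (60 - 114)) = 1/(1197 - 54) = 1/1143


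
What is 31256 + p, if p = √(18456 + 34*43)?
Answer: 31256 + √19918 ≈ 31397.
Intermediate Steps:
p = √19918 (p = √(18456 + 1462) = √19918 ≈ 141.13)
31256 + p = 31256 + √19918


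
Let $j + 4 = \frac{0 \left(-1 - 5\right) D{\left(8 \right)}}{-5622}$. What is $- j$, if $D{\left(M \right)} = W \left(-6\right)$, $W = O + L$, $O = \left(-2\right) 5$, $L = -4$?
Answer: $4$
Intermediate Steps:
$O = -10$
$W = -14$ ($W = -10 - 4 = -14$)
$D{\left(M \right)} = 84$ ($D{\left(M \right)} = \left(-14\right) \left(-6\right) = 84$)
$j = -4$ ($j = -4 + \frac{0 \left(-1 - 5\right) 84}{-5622} = -4 + 0 \left(-6\right) 84 \left(- \frac{1}{5622}\right) = -4 + 0 \cdot 84 \left(- \frac{1}{5622}\right) = -4 + 0 \left(- \frac{1}{5622}\right) = -4 + 0 = -4$)
$- j = \left(-1\right) \left(-4\right) = 4$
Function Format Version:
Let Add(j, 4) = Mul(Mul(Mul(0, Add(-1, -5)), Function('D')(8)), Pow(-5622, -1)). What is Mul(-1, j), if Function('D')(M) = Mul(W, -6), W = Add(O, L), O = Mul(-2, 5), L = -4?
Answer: 4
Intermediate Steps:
O = -10
W = -14 (W = Add(-10, -4) = -14)
Function('D')(M) = 84 (Function('D')(M) = Mul(-14, -6) = 84)
j = -4 (j = Add(-4, Mul(Mul(Mul(0, Add(-1, -5)), 84), Pow(-5622, -1))) = Add(-4, Mul(Mul(Mul(0, -6), 84), Rational(-1, 5622))) = Add(-4, Mul(Mul(0, 84), Rational(-1, 5622))) = Add(-4, Mul(0, Rational(-1, 5622))) = Add(-4, 0) = -4)
Mul(-1, j) = Mul(-1, -4) = 4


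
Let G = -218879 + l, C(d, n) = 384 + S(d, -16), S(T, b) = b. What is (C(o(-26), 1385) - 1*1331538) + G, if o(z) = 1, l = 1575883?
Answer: 25834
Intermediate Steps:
C(d, n) = 368 (C(d, n) = 384 - 16 = 368)
G = 1357004 (G = -218879 + 1575883 = 1357004)
(C(o(-26), 1385) - 1*1331538) + G = (368 - 1*1331538) + 1357004 = (368 - 1331538) + 1357004 = -1331170 + 1357004 = 25834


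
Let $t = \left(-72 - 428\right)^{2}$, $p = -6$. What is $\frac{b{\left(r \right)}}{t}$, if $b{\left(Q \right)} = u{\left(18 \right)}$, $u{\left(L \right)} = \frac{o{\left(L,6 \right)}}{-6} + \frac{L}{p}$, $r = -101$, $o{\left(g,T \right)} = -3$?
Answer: $- \frac{1}{100000} \approx -1.0 \cdot 10^{-5}$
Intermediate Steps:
$u{\left(L \right)} = \frac{1}{2} - \frac{L}{6}$ ($u{\left(L \right)} = - \frac{3}{-6} + \frac{L}{-6} = \left(-3\right) \left(- \frac{1}{6}\right) + L \left(- \frac{1}{6}\right) = \frac{1}{2} - \frac{L}{6}$)
$t = 250000$ ($t = \left(-500\right)^{2} = 250000$)
$b{\left(Q \right)} = - \frac{5}{2}$ ($b{\left(Q \right)} = \frac{1}{2} - 3 = - \frac{5}{2}$)
$\frac{b{\left(r \right)}}{t} = - \frac{5}{2 \cdot 250000} = \left(- \frac{5}{2}\right) \frac{1}{250000} = - \frac{1}{100000}$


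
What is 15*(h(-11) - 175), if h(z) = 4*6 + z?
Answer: -2430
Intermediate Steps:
h(z) = 24 + z
15*(h(-11) - 175) = 15*((24 - 11) - 175) = 15*(13 - 175) = 15*(-162) = -2430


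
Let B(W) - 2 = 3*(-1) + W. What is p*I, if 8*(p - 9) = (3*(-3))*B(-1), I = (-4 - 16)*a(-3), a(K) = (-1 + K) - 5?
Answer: 2025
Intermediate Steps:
B(W) = -1 + W (B(W) = 2 + (3*(-1) + W) = 2 + (-3 + W) = -1 + W)
a(K) = -6 + K
I = 180 (I = (-4 - 16)*(-6 - 3) = -20*(-9) = 180)
p = 45/4 (p = 9 + ((3*(-3))*(-1 - 1))/8 = 9 + (-9*(-2))/8 = 9 + (1/8)*18 = 9 + 9/4 = 45/4 ≈ 11.250)
p*I = (45/4)*180 = 2025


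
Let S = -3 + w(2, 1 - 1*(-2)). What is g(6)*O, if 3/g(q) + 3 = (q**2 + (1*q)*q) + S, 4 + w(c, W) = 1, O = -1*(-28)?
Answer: 4/3 ≈ 1.3333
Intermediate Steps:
O = 28
w(c, W) = -3 (w(c, W) = -4 + 1 = -3)
S = -6 (S = -3 - 3 = -6)
g(q) = 3/(-9 + 2*q**2) (g(q) = 3/(-3 + ((q**2 + (1*q)*q) - 6)) = 3/(-3 + ((q**2 + q*q) - 6)) = 3/(-3 + ((q**2 + q**2) - 6)) = 3/(-3 + (2*q**2 - 6)) = 3/(-3 + (-6 + 2*q**2)) = 3/(-9 + 2*q**2))
g(6)*O = (3/(-9 + 2*6**2))*28 = (3/(-9 + 2*36))*28 = (3/(-9 + 72))*28 = (3/63)*28 = (3*(1/63))*28 = (1/21)*28 = 4/3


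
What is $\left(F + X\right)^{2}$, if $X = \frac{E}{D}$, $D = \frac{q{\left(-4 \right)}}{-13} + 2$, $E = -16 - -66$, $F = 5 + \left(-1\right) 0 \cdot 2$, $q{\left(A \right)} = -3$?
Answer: $\frac{632025}{841} \approx 751.52$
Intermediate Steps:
$F = 5$ ($F = 5 + 0 \cdot 2 = 5 + 0 = 5$)
$E = 50$ ($E = -16 + 66 = 50$)
$D = \frac{29}{13}$ ($D = - \frac{3}{-13} + 2 = \left(-3\right) \left(- \frac{1}{13}\right) + 2 = \frac{3}{13} + 2 = \frac{29}{13} \approx 2.2308$)
$X = \frac{650}{29}$ ($X = \frac{50}{\frac{29}{13}} = 50 \cdot \frac{13}{29} = \frac{650}{29} \approx 22.414$)
$\left(F + X\right)^{2} = \left(5 + \frac{650}{29}\right)^{2} = \left(\frac{795}{29}\right)^{2} = \frac{632025}{841}$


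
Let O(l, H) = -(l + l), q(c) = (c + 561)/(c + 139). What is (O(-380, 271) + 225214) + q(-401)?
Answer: 29602514/131 ≈ 2.2597e+5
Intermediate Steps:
q(c) = (561 + c)/(139 + c)
O(l, H) = -2*l
(O(-380, 271) + 225214) + q(-401) = (-2*(-380) + 225214) + (561 - 401)/(139 - 401) = (760 + 225214) + 160/(-262) = 225974 - 1/262*160 = 225974 - 80/131 = 29602514/131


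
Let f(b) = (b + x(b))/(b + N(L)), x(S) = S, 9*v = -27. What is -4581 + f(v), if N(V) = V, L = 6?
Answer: -4583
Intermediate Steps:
v = -3 (v = (⅑)*(-27) = -3)
f(b) = 2*b/(6 + b) (f(b) = (b + b)/(b + 6) = (2*b)/(6 + b) = 2*b/(6 + b))
-4581 + f(v) = -4581 + 2*(-3)/(6 - 3) = -4581 + 2*(-3)/3 = -4581 + 2*(-3)*(⅓) = -4581 - 2 = -4583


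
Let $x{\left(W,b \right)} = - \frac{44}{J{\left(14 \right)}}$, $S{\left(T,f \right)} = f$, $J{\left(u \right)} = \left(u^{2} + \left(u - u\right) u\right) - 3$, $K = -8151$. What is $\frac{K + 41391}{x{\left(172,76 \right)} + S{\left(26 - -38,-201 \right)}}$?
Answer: $- \frac{6415320}{38837} \approx -165.19$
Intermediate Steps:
$J{\left(u \right)} = -3 + u^{2}$ ($J{\left(u \right)} = \left(u^{2} + 0 u\right) - 3 = \left(u^{2} + 0\right) - 3 = u^{2} - 3 = -3 + u^{2}$)
$x{\left(W,b \right)} = - \frac{44}{193}$ ($x{\left(W,b \right)} = - \frac{44}{-3 + 14^{2}} = - \frac{44}{-3 + 196} = - \frac{44}{193}$)
$\frac{K + 41391}{x{\left(172,76 \right)} + S{\left(26 - -38,-201 \right)}} = \frac{-8151 + 41391}{- \frac{44}{193} - 201} = \frac{33240}{- \frac{38837}{193}} = 33240 \left(- \frac{193}{38837}\right) = - \frac{6415320}{38837}$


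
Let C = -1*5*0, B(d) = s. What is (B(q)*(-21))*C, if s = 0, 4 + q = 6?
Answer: 0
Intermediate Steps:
q = 2 (q = -4 + 6 = 2)
B(d) = 0
C = 0 (C = -5*0 = 0)
(B(q)*(-21))*C = (0*(-21))*0 = 0*0 = 0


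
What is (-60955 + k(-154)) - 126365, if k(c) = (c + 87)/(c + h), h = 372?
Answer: -40835827/218 ≈ -1.8732e+5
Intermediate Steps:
k(c) = (87 + c)/(372 + c) (k(c) = (c + 87)/(c + 372) = (87 + c)/(372 + c))
(-60955 + k(-154)) - 126365 = (-60955 + (87 - 154)/(372 - 154)) - 126365 = (-60955 - 67/218) - 126365 = -13288257/218 - 126365 = -40835827/218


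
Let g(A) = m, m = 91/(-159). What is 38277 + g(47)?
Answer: 6085952/159 ≈ 38276.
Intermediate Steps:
m = -91/159 (m = 91*(-1/159) = -91/159 ≈ -0.57233)
g(A) = -91/159
38277 + g(47) = 38277 - 91/159 = 6085952/159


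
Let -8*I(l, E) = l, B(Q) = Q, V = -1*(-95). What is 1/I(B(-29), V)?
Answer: 8/29 ≈ 0.27586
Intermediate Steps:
V = 95
I(l, E) = -l/8
1/I(B(-29), V) = 1/(-⅛*(-29)) = 1/(29/8) = 8/29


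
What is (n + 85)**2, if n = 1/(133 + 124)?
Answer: 477247716/66049 ≈ 7225.7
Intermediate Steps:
n = 1/257 ≈ 0.0038911
(n + 85)**2 = (1/257 + 85)**2 = (21846/257)**2 = 477247716/66049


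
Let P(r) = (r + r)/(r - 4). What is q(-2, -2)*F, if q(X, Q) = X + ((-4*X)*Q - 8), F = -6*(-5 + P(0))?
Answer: -780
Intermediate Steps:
P(r) = 2*r/(-4 + r) (P(r) = (2*r)/(-4 + r) = 2*r/(-4 + r))
F = 30 (F = -6*(-5 + 2*0/(-4 + 0)) = -6*(-5 + 2*0/(-4)) = -6*(-5 + 2*0*(-1/4)) = -6*(-5 + 0) = -6*(-5) = 30)
q(X, Q) = -8 + X - 4*Q*X (q(X, Q) = X + (-4*Q*X - 8) = X + (-8 - 4*Q*X) = -8 + X - 4*Q*X)
q(-2, -2)*F = (-8 - 2 - 4*(-2)*(-2))*30 = (-8 - 2 - 16)*30 = -26*30 = -780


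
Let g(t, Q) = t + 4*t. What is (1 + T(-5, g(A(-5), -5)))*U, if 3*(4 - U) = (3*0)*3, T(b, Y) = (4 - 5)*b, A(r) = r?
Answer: 24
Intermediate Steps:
g(t, Q) = 5*t
T(b, Y) = -b
U = 4 (U = 4 - 3*0*3/3 = 4 - 0*3 = 4 - ⅓*0 = 4 + 0 = 4)
(1 + T(-5, g(A(-5), -5)))*U = (1 - 1*(-5))*4 = (1 + 5)*4 = 6*4 = 24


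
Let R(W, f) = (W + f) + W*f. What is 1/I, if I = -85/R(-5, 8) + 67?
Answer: 37/2564 ≈ 0.014431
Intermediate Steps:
R(W, f) = W + f + W*f
I = 2564/37 (I = -85/(-5 + 8 - 5*8) + 67 = -85/(-5 + 8 - 40) + 67 = -85/(-37) + 67 = -1/37*(-85) + 67 = 85/37 + 67 = 2564/37 ≈ 69.297)
1/I = 1/(2564/37) = 37/2564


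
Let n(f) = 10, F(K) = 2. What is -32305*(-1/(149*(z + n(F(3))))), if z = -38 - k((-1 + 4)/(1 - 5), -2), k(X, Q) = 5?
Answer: -32305/4917 ≈ -6.5701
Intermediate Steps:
z = -43 (z = -38 - 1*5 = -38 - 5 = -43)
-32305*(-1/(149*(z + n(F(3))))) = -32305*(-1/(149*(-43 + 10))) = -32305/((-149*(-33))) = -32305/4917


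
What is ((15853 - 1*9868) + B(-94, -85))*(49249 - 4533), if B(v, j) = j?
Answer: 263824400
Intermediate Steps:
((15853 - 1*9868) + B(-94, -85))*(49249 - 4533) = ((15853 - 1*9868) - 85)*(49249 - 4533) = ((15853 - 9868) - 85)*44716 = (5985 - 85)*44716 = 5900*44716 = 263824400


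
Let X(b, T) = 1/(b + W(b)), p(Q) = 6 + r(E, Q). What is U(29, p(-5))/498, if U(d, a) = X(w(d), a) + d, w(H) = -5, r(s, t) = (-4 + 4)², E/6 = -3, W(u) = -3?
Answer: 77/1328 ≈ 0.057982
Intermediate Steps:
E = -18 (E = 6*(-3) = -18)
r(s, t) = 0 (r(s, t) = 0² = 0)
p(Q) = 6 (p(Q) = 6 + 0 = 6)
X(b, T) = 1/(-3 + b) (X(b, T) = 1/(b - 3) = 1/(-3 + b))
U(d, a) = -⅛ + d (U(d, a) = 1/(-3 - 5) + d = 1/(-8) + d = -⅛ + d)
U(29, p(-5))/498 = (-⅛ + 29)/498 = (231/8)*(1/498) = 77/1328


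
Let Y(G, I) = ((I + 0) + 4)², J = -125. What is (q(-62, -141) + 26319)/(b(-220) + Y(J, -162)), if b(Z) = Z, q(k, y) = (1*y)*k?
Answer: 11687/8248 ≈ 1.4170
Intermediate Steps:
q(k, y) = k*y (q(k, y) = y*k = k*y)
Y(G, I) = (4 + I)² (Y(G, I) = (I + 4)² = (4 + I)²)
(q(-62, -141) + 26319)/(b(-220) + Y(J, -162)) = (-62*(-141) + 26319)/(-220 + (4 - 162)²) = (8742 + 26319)/(-220 + (-158)²) = 35061/(-220 + 24964) = 35061/24744 = 35061*(1/24744) = 11687/8248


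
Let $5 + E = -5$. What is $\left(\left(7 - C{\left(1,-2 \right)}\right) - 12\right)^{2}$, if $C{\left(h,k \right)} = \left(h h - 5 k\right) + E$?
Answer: $36$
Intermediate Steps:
$E = -10$ ($E = -5 - 5 = -10$)
$C{\left(h,k \right)} = -10 + h^{2} - 5 k$ ($C{\left(h,k \right)} = \left(h h - 5 k\right) - 10 = \left(h^{2} - 5 k\right) - 10 = -10 + h^{2} - 5 k$)
$\left(\left(7 - C{\left(1,-2 \right)}\right) - 12\right)^{2} = \left(\left(7 - \left(-10 + 1^{2} - -10\right)\right) - 12\right)^{2} = \left(\left(7 - \left(-10 + 1 + 10\right)\right) - 12\right)^{2} = \left(\left(7 - 1\right) - 12\right)^{2} = \left(6 - 12\right)^{2} = \left(-6\right)^{2} = 36$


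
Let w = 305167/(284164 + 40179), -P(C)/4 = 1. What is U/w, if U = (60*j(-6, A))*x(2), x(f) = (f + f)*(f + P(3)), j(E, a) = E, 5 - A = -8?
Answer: 54947520/17951 ≈ 3061.0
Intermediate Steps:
P(C) = -4 (P(C) = -4*1 = -4)
A = 13 (A = 5 - 1*(-8) = 5 + 8 = 13)
x(f) = 2*f*(-4 + f) (x(f) = (f + f)*(f - 4) = (2*f)*(-4 + f) = 2*f*(-4 + f))
U = 2880 (U = (60*(-6))*(2*2*(-4 + 2)) = -720*2*(-2) = -360*(-8) = 2880)
w = 17951/19079 (w = 305167/324343 = 305167*(1/324343) = 17951/19079 ≈ 0.94088)
U/w = 2880/(17951/19079) = 2880*(19079/17951) = 54947520/17951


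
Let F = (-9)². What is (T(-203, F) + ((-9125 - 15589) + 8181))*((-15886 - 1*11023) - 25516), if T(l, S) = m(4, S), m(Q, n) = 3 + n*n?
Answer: 522624825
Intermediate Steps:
m(Q, n) = 3 + n²
F = 81
T(l, S) = 3 + S²
(T(-203, F) + ((-9125 - 15589) + 8181))*((-15886 - 1*11023) - 25516) = ((3 + 81²) + ((-9125 - 15589) + 8181))*((-15886 - 1*11023) - 25516) = ((3 + 6561) + (-24714 + 8181))*((-15886 - 11023) - 25516) = (6564 - 16533)*(-26909 - 25516) = -9969*(-52425) = 522624825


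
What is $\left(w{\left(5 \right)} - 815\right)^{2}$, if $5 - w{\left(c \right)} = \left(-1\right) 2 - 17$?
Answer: $625681$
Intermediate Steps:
$w{\left(c \right)} = 24$ ($w{\left(c \right)} = 5 - \left(\left(-1\right) 2 - 17\right) = 5 - \left(-2 - 17\right) = 5 - -19 = 5 + 19 = 24$)
$\left(w{\left(5 \right)} - 815\right)^{2} = \left(24 - 815\right)^{2} = \left(-791\right)^{2} = 625681$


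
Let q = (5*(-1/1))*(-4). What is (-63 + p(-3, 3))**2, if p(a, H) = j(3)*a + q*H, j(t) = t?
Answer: 144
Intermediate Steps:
q = 20 (q = (5*(-1*1))*(-4) = (5*(-1))*(-4) = -5*(-4) = 20)
p(a, H) = 3*a + 20*H
(-63 + p(-3, 3))**2 = (-63 + (3*(-3) + 20*3))**2 = (-63 + (-9 + 60))**2 = (-63 + 51)**2 = (-12)**2 = 144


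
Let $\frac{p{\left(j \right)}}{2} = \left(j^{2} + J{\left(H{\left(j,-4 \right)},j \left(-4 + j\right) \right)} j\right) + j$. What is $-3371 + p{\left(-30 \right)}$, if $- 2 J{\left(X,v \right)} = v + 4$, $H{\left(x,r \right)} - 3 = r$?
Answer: $29089$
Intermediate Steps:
$H{\left(x,r \right)} = 3 + r$
$J{\left(X,v \right)} = -2 - \frac{v}{2}$ ($J{\left(X,v \right)} = - \frac{v + 4}{2} = - \frac{4 + v}{2} = -2 - \frac{v}{2}$)
$p{\left(j \right)} = 2 j + 2 j^{2} + 2 j \left(-2 - \frac{j \left(-4 + j\right)}{2}\right)$ ($p{\left(j \right)} = 2 \left(\left(j^{2} + \left(-2 - \frac{j \left(-4 + j\right)}{2}\right) j\right) + j\right) = 2 \left(\left(j^{2} + j \left(-2 - \frac{j \left(-4 + j\right)}{2}\right)\right) + j\right) = 2 \left(j + j^{2} + j \left(-2 - \frac{j \left(-4 + j\right)}{2}\right)\right) = 2 j + 2 j^{2} + 2 j \left(-2 - \frac{j \left(-4 + j\right)}{2}\right)$)
$-3371 + p{\left(-30 \right)} = -3371 - 30 \left(-2 - \left(-30\right)^{2} + 6 \left(-30\right)\right) = -3371 - 30 \left(-2 - 900 - 180\right) = -3371 - -32460 = -3371 + 32460 = 29089$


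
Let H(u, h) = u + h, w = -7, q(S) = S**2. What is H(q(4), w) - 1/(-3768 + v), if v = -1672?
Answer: 48961/5440 ≈ 9.0002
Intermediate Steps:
H(u, h) = h + u
H(q(4), w) - 1/(-3768 + v) = (-7 + 4**2) - 1/(-3768 - 1672) = (-7 + 16) - 1/(-5440) = 9 - 1*(-1/5440) = 9 + 1/5440 = 48961/5440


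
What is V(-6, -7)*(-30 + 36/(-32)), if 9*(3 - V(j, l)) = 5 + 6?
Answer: -166/3 ≈ -55.333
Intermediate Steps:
V(j, l) = 16/9 (V(j, l) = 3 - (5 + 6)/9 = 3 - 1/9*11 = 3 - 11/9 = 16/9)
V(-6, -7)*(-30 + 36/(-32)) = 16*(-30 + 36/(-32))/9 = 16*(-30 + 36*(-1/32))/9 = 16*(-30 - 9/8)/9 = (16/9)*(-249/8) = -166/3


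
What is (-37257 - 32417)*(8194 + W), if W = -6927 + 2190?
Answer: -240863018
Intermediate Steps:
W = -4737
(-37257 - 32417)*(8194 + W) = (-37257 - 32417)*(8194 - 4737) = -69674*3457 = -240863018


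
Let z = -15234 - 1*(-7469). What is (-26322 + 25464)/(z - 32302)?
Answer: 858/40067 ≈ 0.021414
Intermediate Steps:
z = -7765 (z = -15234 + 7469 = -7765)
(-26322 + 25464)/(z - 32302) = (-26322 + 25464)/(-7765 - 32302) = -858/(-40067) = -858*(-1/40067) = 858/40067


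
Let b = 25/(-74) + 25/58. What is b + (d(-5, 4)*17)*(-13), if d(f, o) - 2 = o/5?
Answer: -3319362/5365 ≈ -618.71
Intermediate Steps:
d(f, o) = 2 + o/5
b = 100/1073 (b = 25*(-1/74) + 25*(1/58) = -25/74 + 25/58 = 100/1073 ≈ 0.093197)
b + (d(-5, 4)*17)*(-13) = 100/1073 + ((2 + (1/5)*4)*17)*(-13) = 100/1073 + ((2 + 4/5)*17)*(-13) = 100/1073 + ((14/5)*17)*(-13) = 100/1073 + (238/5)*(-13) = 100/1073 - 3094/5 = -3319362/5365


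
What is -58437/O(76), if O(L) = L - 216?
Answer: 58437/140 ≈ 417.41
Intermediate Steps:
O(L) = -216 + L
-58437/O(76) = -58437/(-216 + 76) = -58437/(-140) = -58437*(-1/140) = 58437/140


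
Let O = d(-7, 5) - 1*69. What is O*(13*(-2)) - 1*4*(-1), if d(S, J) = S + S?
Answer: 2162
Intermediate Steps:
d(S, J) = 2*S
O = -83 (O = 2*(-7) - 1*69 = -14 - 69 = -83)
O*(13*(-2)) - 1*4*(-1) = -1079*(-2) - 1*4*(-1) = -83*(-26) - 4*(-1) = 2158 + 4 = 2162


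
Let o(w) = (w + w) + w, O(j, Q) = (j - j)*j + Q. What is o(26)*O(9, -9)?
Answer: -702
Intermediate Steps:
O(j, Q) = Q (O(j, Q) = 0*j + Q = 0 + Q = Q)
o(w) = 3*w (o(w) = 2*w + w = 3*w)
o(26)*O(9, -9) = (3*26)*(-9) = 78*(-9) = -702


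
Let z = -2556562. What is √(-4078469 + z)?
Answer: I*√6635031 ≈ 2575.9*I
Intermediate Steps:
√(-4078469 + z) = √(-4078469 - 2556562) = √(-6635031) = I*√6635031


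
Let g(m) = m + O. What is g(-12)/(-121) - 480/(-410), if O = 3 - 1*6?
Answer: 6423/4961 ≈ 1.2947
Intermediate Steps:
O = -3 (O = 3 - 6 = -3)
g(m) = -3 + m (g(m) = m - 3 = -3 + m)
g(-12)/(-121) - 480/(-410) = (-3 - 12)/(-121) - 480/(-410) = -15*(-1/121) - 480*(-1/410) = 15/121 + 48/41 = 6423/4961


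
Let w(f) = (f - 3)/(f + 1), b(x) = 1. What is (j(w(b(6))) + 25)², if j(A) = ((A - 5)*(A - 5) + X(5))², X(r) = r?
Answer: 2910436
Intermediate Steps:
w(f) = (-3 + f)/(1 + f)
j(A) = (5 + (-5 + A)²)² (j(A) = ((A - 5)*(A - 5) + 5)² = ((-5 + A)*(-5 + A) + 5)² = ((-5 + A)² + 5)² = (5 + (-5 + A)²)²)
(j(w(b(6))) + 25)² = ((5 + (-5 + (-3 + 1)/(1 + 1))²)² + 25)² = ((5 + (-5 - 2/2)²)² + 25)² = ((5 + (-5 + (½)*(-2))²)² + 25)² = ((5 + (-5 - 1)²)² + 25)² = ((5 + (-6)²)² + 25)² = ((5 + 36)² + 25)² = (41² + 25)² = (1681 + 25)² = 1706² = 2910436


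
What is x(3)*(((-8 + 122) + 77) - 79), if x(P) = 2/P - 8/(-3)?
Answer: 1120/3 ≈ 373.33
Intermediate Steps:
x(P) = 8/3 + 2/P (x(P) = 2/P - 8*(-1/3) = 2/P + 8/3 = 8/3 + 2/P)
x(3)*(((-8 + 122) + 77) - 79) = (8/3 + 2/3)*(((-8 + 122) + 77) - 79) = (8/3 + 2*(1/3))*((114 + 77) - 79) = (8/3 + 2/3)*(191 - 79) = (10/3)*112 = 1120/3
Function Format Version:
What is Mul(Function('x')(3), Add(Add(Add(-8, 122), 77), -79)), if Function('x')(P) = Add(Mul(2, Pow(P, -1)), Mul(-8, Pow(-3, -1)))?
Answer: Rational(1120, 3) ≈ 373.33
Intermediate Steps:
Function('x')(P) = Add(Rational(8, 3), Mul(2, Pow(P, -1))) (Function('x')(P) = Add(Mul(2, Pow(P, -1)), Mul(-8, Rational(-1, 3))) = Add(Mul(2, Pow(P, -1)), Rational(8, 3)) = Add(Rational(8, 3), Mul(2, Pow(P, -1))))
Mul(Function('x')(3), Add(Add(Add(-8, 122), 77), -79)) = Mul(Add(Rational(8, 3), Mul(2, Pow(3, -1))), Add(Add(Add(-8, 122), 77), -79)) = Mul(Add(Rational(8, 3), Mul(2, Rational(1, 3))), Add(Add(114, 77), -79)) = Mul(Add(Rational(8, 3), Rational(2, 3)), Add(191, -79)) = Mul(Rational(10, 3), 112) = Rational(1120, 3)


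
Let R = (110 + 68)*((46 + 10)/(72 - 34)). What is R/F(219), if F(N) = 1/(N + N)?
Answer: 2182992/19 ≈ 1.1489e+5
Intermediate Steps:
F(N) = 1/(2*N)
R = 4984/19 (R = 178*(56/38) = 178*(56*(1/38)) = 178*(28/19) = 4984/19 ≈ 262.32)
R/F(219) = 4984/(19*(((½)/219))) = 4984/(19*(((½)*(1/219)))) = 4984/(19*(1/438)) = (4984/19)*438 = 2182992/19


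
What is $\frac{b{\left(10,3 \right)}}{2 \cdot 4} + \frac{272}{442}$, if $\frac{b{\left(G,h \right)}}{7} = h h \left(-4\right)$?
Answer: $- \frac{803}{26} \approx -30.885$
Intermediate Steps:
$b{\left(G,h \right)} = - 28 h^{2}$ ($b{\left(G,h \right)} = 7 h h \left(-4\right) = 7 h \left(- 4 h\right) = 7 \left(- 4 h^{2}\right) = - 28 h^{2}$)
$\frac{b{\left(10,3 \right)}}{2 \cdot 4} + \frac{272}{442} = \frac{\left(-28\right) 3^{2}}{2 \cdot 4} + \frac{272}{442} = \frac{\left(-28\right) 9}{8} + 272 \cdot \frac{1}{442} = \left(-252\right) \frac{1}{8} + \frac{8}{13} = - \frac{63}{2} + \frac{8}{13} = - \frac{803}{26}$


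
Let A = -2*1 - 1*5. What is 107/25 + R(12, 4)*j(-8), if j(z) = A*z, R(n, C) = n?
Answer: 16907/25 ≈ 676.28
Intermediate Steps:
A = -7 (A = -2 - 5 = -7)
j(z) = -7*z
107/25 + R(12, 4)*j(-8) = 107/25 + 12*(-7*(-8)) = 107*(1/25) + 12*56 = 107/25 + 672 = 16907/25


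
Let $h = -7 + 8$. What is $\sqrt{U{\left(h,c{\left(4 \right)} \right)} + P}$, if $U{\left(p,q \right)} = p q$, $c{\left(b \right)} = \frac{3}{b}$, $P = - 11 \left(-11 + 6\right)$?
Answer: $\frac{\sqrt{223}}{2} \approx 7.4666$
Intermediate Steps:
$P = 55$ ($P = \left(-11\right) \left(-5\right) = 55$)
$h = 1$
$\sqrt{U{\left(h,c{\left(4 \right)} \right)} + P} = \sqrt{1 \cdot \frac{3}{4} + 55} = \sqrt{\frac{3}{4} + 55} = \sqrt{\frac{223}{4}} = \frac{\sqrt{223}}{2}$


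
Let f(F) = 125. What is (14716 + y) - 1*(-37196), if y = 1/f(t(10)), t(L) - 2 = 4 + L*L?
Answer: 6489001/125 ≈ 51912.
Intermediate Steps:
t(L) = 6 + L² (t(L) = 2 + (4 + L*L) = 2 + (4 + L²) = 6 + L²)
y = 1/125 ≈ 0.0080000
(14716 + y) - 1*(-37196) = (14716 + 1/125) - 1*(-37196) = 1839501/125 + 37196 = 6489001/125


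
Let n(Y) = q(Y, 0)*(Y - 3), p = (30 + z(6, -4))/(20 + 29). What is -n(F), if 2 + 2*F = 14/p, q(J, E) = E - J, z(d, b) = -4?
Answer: 75763/676 ≈ 112.08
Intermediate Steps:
p = 26/49 (p = (30 - 4)/(20 + 29) = 26/49 ≈ 0.53061)
F = 317/26 (F = -1 + (14/(26/49))/2 = -1 + (14*(49/26))/2 = -1 + (½)*(343/13) = -1 + 343/26 = 317/26 ≈ 12.192)
n(Y) = -Y*(-3 + Y) (n(Y) = (0 - Y)*(Y - 3) = (-Y)*(-3 + Y) = -Y*(-3 + Y))
-n(F) = -317*(3 - 1*317/26)/26 = -317*(3 - 317/26)/26 = -317*(-239)/(26*26) = -1*(-75763/676) = 75763/676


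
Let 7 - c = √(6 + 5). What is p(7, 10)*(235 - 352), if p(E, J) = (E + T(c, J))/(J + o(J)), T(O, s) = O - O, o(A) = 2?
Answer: -273/4 ≈ -68.250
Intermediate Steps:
c = 7 - √11 (c = 7 - √(6 + 5) = 7 - √11 ≈ 3.6834)
T(O, s) = 0
p(E, J) = E/(2 + J) (p(E, J) = (E + 0)/(J + 2) = E/(2 + J))
p(7, 10)*(235 - 352) = (7/(2 + 10))*(235 - 352) = (7/12)*(-117) = -273/4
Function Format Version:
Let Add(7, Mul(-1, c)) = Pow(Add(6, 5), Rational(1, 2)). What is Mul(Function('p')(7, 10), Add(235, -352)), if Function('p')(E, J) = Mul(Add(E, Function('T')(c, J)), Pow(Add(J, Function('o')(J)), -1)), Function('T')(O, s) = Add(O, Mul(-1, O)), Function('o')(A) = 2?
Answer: Rational(-273, 4) ≈ -68.250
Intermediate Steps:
c = Add(7, Mul(-1, Pow(11, Rational(1, 2)))) (c = Add(7, Mul(-1, Pow(Add(6, 5), Rational(1, 2)))) = Add(7, Mul(-1, Pow(11, Rational(1, 2)))) ≈ 3.6834)
Function('T')(O, s) = 0
Function('p')(E, J) = Mul(E, Pow(Add(2, J), -1)) (Function('p')(E, J) = Mul(Add(E, 0), Pow(Add(J, 2), -1)) = Mul(E, Pow(Add(2, J), -1)))
Mul(Function('p')(7, 10), Add(235, -352)) = Mul(Mul(7, Pow(Add(2, 10), -1)), Add(235, -352)) = Mul(Mul(7, Pow(12, -1)), -117) = Mul(Mul(7, Rational(1, 12)), -117) = Mul(Rational(7, 12), -117) = Rational(-273, 4)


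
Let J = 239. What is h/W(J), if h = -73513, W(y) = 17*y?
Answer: -73513/4063 ≈ -18.093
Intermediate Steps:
h/W(J) = -73513/(17*239) = -73513/4063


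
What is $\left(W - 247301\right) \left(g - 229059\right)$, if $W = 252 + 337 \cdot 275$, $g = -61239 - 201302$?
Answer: $75890258400$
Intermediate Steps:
$g = -262541$ ($g = -61239 - 201302 = -262541$)
$W = 92927$ ($W = 252 + 92675 = 92927$)
$\left(W - 247301\right) \left(g - 229059\right) = \left(92927 - 247301\right) \left(-262541 - 229059\right) = \left(-154374\right) \left(-491600\right) = 75890258400$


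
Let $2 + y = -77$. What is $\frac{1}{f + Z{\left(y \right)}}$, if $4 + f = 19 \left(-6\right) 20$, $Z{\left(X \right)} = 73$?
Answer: $- \frac{1}{2211} \approx -0.00045228$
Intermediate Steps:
$y = -79$ ($y = -2 - 77 = -79$)
$f = -2284$ ($f = -4 + 19 \left(-6\right) 20 = -4 - 2280 = -2284$)
$\frac{1}{f + Z{\left(y \right)}} = \frac{1}{-2284 + 73} = \frac{1}{-2211} = - \frac{1}{2211}$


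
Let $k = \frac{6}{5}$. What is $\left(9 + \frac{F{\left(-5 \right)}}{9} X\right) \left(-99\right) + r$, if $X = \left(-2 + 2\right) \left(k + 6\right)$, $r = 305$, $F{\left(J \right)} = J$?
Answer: $-586$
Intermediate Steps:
$k = \frac{6}{5}$ ($k = 6 \cdot \frac{1}{5} = \frac{6}{5} \approx 1.2$)
$X = 0$ ($X = \left(-2 + 2\right) \left(\frac{6}{5} + 6\right) = 0 \cdot \frac{36}{5} = 0$)
$\left(9 + \frac{F{\left(-5 \right)}}{9} X\right) \left(-99\right) + r = \left(9 + - \frac{5}{9} \cdot 0\right) \left(-99\right) + 305 = \left(9 + \left(-5\right) \frac{1}{9} \cdot 0\right) \left(-99\right) + 305 = \left(9 - 0\right) \left(-99\right) + 305 = \left(9 + 0\right) \left(-99\right) + 305 = 9 \left(-99\right) + 305 = -891 + 305 = -586$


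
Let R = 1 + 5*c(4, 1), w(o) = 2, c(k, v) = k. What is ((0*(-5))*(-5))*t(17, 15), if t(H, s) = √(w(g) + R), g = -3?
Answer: 0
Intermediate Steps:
R = 21 (R = 1 + 5*4 = 1 + 20 = 21)
t(H, s) = √23 (t(H, s) = √(2 + 21) = √23)
((0*(-5))*(-5))*t(17, 15) = ((0*(-5))*(-5))*√23 = (0*(-5))*√23 = 0*√23 = 0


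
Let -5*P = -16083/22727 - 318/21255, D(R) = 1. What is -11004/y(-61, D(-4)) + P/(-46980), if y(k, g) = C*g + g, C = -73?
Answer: 5780734985580133/37823784745500 ≈ 152.83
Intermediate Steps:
P = 116357117/805103975 (P = -(-16083/22727 - 318/21255)/5 = -(-16083*1/22727 - 318*1/21255)/5 = -(-16083/22727 - 106/7085)/5 = -⅕*(-116357117/161020795) = 116357117/805103975 ≈ 0.14452)
y(k, g) = -72*g (y(k, g) = -73*g + g = -72*g)
-11004/y(-61, D(-4)) + P/(-46980) = -11004/((-72*1)) + (116357117/805103975)/(-46980) = -11004/(-72) + (116357117/805103975)*(-1/46980) = -11004*(-1/72) - 116357117/37823784745500 = 917/6 - 116357117/37823784745500 = 5780734985580133/37823784745500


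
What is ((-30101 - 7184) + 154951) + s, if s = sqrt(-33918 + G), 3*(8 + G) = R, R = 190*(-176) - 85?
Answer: 117666 + I*sqrt(45101) ≈ 1.1767e+5 + 212.37*I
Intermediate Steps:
R = -33525 (R = -33440 - 85 = -33525)
G = -11183 (G = -8 + (1/3)*(-33525) = -8 - 11175 = -11183)
s = I*sqrt(45101) (s = sqrt(-33918 - 11183) = sqrt(-45101) = I*sqrt(45101) ≈ 212.37*I)
((-30101 - 7184) + 154951) + s = ((-30101 - 7184) + 154951) + I*sqrt(45101) = (-37285 + 154951) + I*sqrt(45101) = 117666 + I*sqrt(45101)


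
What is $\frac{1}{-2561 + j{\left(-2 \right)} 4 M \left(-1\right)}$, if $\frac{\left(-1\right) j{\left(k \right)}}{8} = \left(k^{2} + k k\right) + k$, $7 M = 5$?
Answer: $- \frac{7}{16967} \approx -0.00041257$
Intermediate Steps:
$M = \frac{5}{7}$ ($M = \frac{1}{7} \cdot 5 = \frac{5}{7} \approx 0.71429$)
$j{\left(k \right)} = - 16 k^{2} - 8 k$ ($j{\left(k \right)} = - 8 \left(\left(k^{2} + k k\right) + k\right) = - 8 \left(\left(k^{2} + k^{2}\right) + k\right) = - 8 \left(2 k^{2} + k\right) = - 8 \left(k + 2 k^{2}\right) = - 16 k^{2} - 8 k$)
$\frac{1}{-2561 + j{\left(-2 \right)} 4 M \left(-1\right)} = \frac{1}{-2561 + \left(-8\right) \left(-2\right) \left(1 + 2 \left(-2\right)\right) 4 \cdot \frac{5}{7} \left(-1\right)} = \frac{1}{-2561 + \left(-8\right) \left(-2\right) \left(1 - 4\right) \frac{20}{7} \left(-1\right)} = \frac{1}{-2561 + \left(-8\right) \left(-2\right) \left(-3\right) \left(- \frac{20}{7}\right)} = \frac{1}{-2561 - - \frac{960}{7}} = \frac{1}{-2561 + \frac{960}{7}} = \frac{1}{- \frac{16967}{7}} = - \frac{7}{16967}$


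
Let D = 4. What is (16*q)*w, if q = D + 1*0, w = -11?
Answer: -704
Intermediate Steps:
q = 4 (q = 4 + 1*0 = 4 + 0 = 4)
(16*q)*w = (16*4)*(-11) = 64*(-11) = -704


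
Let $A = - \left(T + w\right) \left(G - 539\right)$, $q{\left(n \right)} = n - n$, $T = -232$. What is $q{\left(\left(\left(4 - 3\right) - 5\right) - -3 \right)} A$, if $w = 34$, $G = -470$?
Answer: $0$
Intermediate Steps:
$q{\left(n \right)} = 0$
$A = -199782$ ($A = - \left(-232 + 34\right) \left(-470 - 539\right) = - \left(-198\right) \left(-1009\right) = \left(-1\right) 199782 = -199782$)
$q{\left(\left(\left(4 - 3\right) - 5\right) - -3 \right)} A = 0 \left(-199782\right) = 0$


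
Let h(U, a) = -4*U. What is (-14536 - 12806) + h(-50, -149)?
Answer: -27142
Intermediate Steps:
(-14536 - 12806) + h(-50, -149) = (-14536 - 12806) - 4*(-50) = -27342 + 200 = -27142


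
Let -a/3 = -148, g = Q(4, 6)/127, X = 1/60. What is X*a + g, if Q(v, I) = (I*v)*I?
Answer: 5419/635 ≈ 8.5339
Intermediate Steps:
X = 1/60 ≈ 0.016667
Q(v, I) = v*I²
g = 144/127 (g = (4*6²)/127 = (4*36)*(1/127) = 144*(1/127) = 144/127 ≈ 1.1339)
a = 444 (a = -3*(-148) = 444)
X*a + g = (1/60)*444 + 144/127 = 37/5 + 144/127 = 5419/635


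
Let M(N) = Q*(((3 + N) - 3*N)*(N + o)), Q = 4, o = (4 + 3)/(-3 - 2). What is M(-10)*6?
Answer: -31464/5 ≈ -6292.8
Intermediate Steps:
o = -7/5 (o = 7/(-5) = 7*(-⅕) = -7/5 ≈ -1.4000)
M(N) = 4*(3 - 2*N)*(-7/5 + N) (M(N) = 4*(((3 + N) - 3*N)*(N - 7/5)) = 4*((3 - 2*N)*(-7/5 + N)) = 4*(3 - 2*N)*(-7/5 + N))
M(-10)*6 = (-84/5 - 8*(-10)² + (116/5)*(-10))*6 = (-84/5 - 8*100 - 232)*6 = (-84/5 - 800 - 232)*6 = -5244/5*6 = -31464/5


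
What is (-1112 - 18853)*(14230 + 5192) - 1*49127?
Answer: -387809357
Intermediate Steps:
(-1112 - 18853)*(14230 + 5192) - 1*49127 = -19965*19422 - 49127 = -387760230 - 49127 = -387809357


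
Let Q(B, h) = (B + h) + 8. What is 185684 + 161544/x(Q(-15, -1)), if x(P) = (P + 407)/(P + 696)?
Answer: 61743396/133 ≈ 4.6424e+5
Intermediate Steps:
Q(B, h) = 8 + B + h
x(P) = (407 + P)/(696 + P)
185684 + 161544/x(Q(-15, -1)) = 185684 + 161544/(((407 + (8 - 15 - 1))/(696 + (8 - 15 - 1)))) = 185684 + 161544/(((407 - 8)/(696 - 8))) = 185684 + 161544/((399/688)) = 185684 + 161544/(((1/688)*399)) = 185684 + 161544/(399/688) = 185684 + 161544*(688/399) = 185684 + 37047424/133 = 61743396/133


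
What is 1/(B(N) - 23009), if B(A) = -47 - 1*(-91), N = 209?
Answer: -1/22965 ≈ -4.3545e-5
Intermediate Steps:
B(A) = 44 (B(A) = -47 + 91 = 44)
1/(B(N) - 23009) = 1/(44 - 23009) = 1/(-22965) = -1/22965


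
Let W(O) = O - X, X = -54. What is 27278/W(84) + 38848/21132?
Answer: 1053985/5283 ≈ 199.50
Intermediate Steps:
W(O) = 54 + O (W(O) = O - 1*(-54) = O + 54 = 54 + O)
27278/W(84) + 38848/21132 = 27278/(54 + 84) + 38848/21132 = 27278/138 + 38848*(1/21132) = 27278*(1/138) + 9712/5283 = 593/3 + 9712/5283 = 1053985/5283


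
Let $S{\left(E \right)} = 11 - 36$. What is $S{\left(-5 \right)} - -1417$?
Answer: $1392$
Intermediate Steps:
$S{\left(E \right)} = -25$ ($S{\left(E \right)} = 11 - 36 = -25$)
$S{\left(-5 \right)} - -1417 = -25 - -1417 = -25 + 1417 = 1392$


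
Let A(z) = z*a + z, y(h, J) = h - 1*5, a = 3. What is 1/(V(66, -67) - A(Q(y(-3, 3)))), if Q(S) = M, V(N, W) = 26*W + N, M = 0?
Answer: -1/1676 ≈ -0.00059666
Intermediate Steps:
V(N, W) = N + 26*W
y(h, J) = -5 + h (y(h, J) = h - 5 = -5 + h)
Q(S) = 0
A(z) = 4*z (A(z) = z*3 + z = 3*z + z = 4*z)
1/(V(66, -67) - A(Q(y(-3, 3)))) = 1/((66 + 26*(-67)) - 4*0) = 1/((66 - 1742) - 1*0) = 1/(-1676 + 0) = 1/(-1676) = -1/1676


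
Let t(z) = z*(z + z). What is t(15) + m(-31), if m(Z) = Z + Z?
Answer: 388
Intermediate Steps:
m(Z) = 2*Z
t(z) = 2*z² (t(z) = z*(2*z) = 2*z²)
t(15) + m(-31) = 2*15² + 2*(-31) = 2*225 - 62 = 450 - 62 = 388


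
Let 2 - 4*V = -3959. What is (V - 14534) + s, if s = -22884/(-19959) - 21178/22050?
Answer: -3973645081543/293397300 ≈ -13544.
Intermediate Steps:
V = 3961/4 (V = ½ - ¼*(-3959) = ½ + 3959/4 = 3961/4 ≈ 990.25)
s = 13650083/73349325 (s = -22884*(-1/19959) - 21178*1/22050 = 7628/6653 - 10589/11025 = 13650083/73349325 ≈ 0.18610)
(V - 14534) + s = (3961/4 - 14534) + 13650083/73349325 = -54175/4 + 13650083/73349325 = -3973645081543/293397300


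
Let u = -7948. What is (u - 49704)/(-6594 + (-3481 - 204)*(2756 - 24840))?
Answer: -28826/40686473 ≈ -0.00070849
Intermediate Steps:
(u - 49704)/(-6594 + (-3481 - 204)*(2756 - 24840)) = (-7948 - 49704)/(-6594 + (-3481 - 204)*(2756 - 24840)) = -57652/(-6594 - 3685*(-22084)) = -57652/(-6594 + 81379540) = -57652/81372946 = -57652*1/81372946 = -28826/40686473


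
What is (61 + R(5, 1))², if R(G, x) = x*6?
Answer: 4489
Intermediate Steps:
R(G, x) = 6*x
(61 + R(5, 1))² = (61 + 6*1)² = (61 + 6)² = 67² = 4489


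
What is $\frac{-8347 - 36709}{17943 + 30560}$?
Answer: $- \frac{45056}{48503} \approx -0.92893$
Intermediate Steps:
$\frac{-8347 - 36709}{17943 + 30560} = - \frac{45056}{48503}$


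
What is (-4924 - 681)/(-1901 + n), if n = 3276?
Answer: -1121/275 ≈ -4.0764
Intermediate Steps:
(-4924 - 681)/(-1901 + n) = (-4924 - 681)/(-1901 + 3276) = -5605/1375 = -5605*1/1375 = -1121/275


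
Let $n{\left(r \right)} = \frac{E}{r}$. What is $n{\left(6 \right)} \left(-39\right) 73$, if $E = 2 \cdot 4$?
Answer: $-3796$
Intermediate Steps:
$E = 8$
$n{\left(r \right)} = \frac{8}{r}$
$n{\left(6 \right)} \left(-39\right) 73 = \frac{8}{6} \left(-39\right) 73 = 8 \cdot \frac{1}{6} \left(-39\right) 73 = \frac{4}{3} \left(-39\right) 73 = \left(-52\right) 73 = -3796$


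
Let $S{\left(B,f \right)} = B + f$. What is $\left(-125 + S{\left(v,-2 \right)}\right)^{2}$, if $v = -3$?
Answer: $16900$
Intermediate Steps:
$\left(-125 + S{\left(v,-2 \right)}\right)^{2} = \left(-125 - 5\right)^{2} = \left(-130\right)^{2} = 16900$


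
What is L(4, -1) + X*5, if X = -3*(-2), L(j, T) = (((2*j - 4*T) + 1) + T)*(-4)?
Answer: -18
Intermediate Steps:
L(j, T) = -4 - 8*j + 12*T (L(j, T) = (((-4*T + 2*j) + 1) + T)*(-4) = ((1 - 4*T + 2*j) + T)*(-4) = (1 - 3*T + 2*j)*(-4) = -4 - 8*j + 12*T)
X = 6
L(4, -1) + X*5 = (-4 - 8*4 + 12*(-1)) + 6*5 = (-4 - 32 - 12) + 30 = -48 + 30 = -18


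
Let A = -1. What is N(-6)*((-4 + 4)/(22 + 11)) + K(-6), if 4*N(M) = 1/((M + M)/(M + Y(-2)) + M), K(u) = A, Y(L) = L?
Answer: -1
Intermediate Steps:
K(u) = -1
N(M) = 1/(4*(M + 2*M/(-2 + M))) (N(M) = 1/(4*((M + M)/(M - 2) + M)) = 1/(4*((2*M)/(-2 + M) + M)) = 1/(4*(2*M/(-2 + M) + M)) = 1/(4*(M + 2*M/(-2 + M))))
N(-6)*((-4 + 4)/(22 + 11)) + K(-6) = ((¼)*(-2 - 6)/(-6)²)*((-4 + 4)/(22 + 11)) - 1 = ((¼)*(1/36)*(-8))*(0/33) - 1 = -0/33 - 1 = -1/18*0 - 1 = 0 - 1 = -1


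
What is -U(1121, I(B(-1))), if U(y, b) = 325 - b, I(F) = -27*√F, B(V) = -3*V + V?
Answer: -325 - 27*√2 ≈ -363.18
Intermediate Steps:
B(V) = -2*V
-U(1121, I(B(-1))) = -(325 - (-27)*√(-2*(-1))) = -(325 - (-27)*√2) = -(325 + 27*√2) = -325 - 27*√2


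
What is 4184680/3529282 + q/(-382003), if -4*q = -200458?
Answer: 1421692111251/1348196311846 ≈ 1.0545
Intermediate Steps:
q = 100229/2 (q = -¼*(-200458) = 100229/2 ≈ 50115.)
4184680/3529282 + q/(-382003) = 4184680/3529282 + (100229/2)/(-382003) = 4184680*(1/3529282) + (100229/2)*(-1/382003) = 2092340/1764641 - 100229/764006 = 1421692111251/1348196311846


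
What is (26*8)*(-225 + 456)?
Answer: 48048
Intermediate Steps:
(26*8)*(-225 + 456) = 208*231 = 48048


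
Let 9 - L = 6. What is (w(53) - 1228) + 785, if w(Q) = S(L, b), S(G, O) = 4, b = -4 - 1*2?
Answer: -439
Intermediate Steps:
L = 3 (L = 9 - 1*6 = 9 - 6 = 3)
b = -6 (b = -4 - 2 = -6)
w(Q) = 4
(w(53) - 1228) + 785 = (4 - 1228) + 785 = -1224 + 785 = -439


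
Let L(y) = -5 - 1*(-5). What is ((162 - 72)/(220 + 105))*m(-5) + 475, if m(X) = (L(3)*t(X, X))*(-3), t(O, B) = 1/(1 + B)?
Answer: 475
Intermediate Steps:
L(y) = 0 (L(y) = -5 + 5 = 0)
m(X) = 0 (m(X) = (0/(1 + X))*(-3) = 0*(-3) = 0)
((162 - 72)/(220 + 105))*m(-5) + 475 = ((162 - 72)/(220 + 105))*0 + 475 = (90/325)*0 + 475 = (90*(1/325))*0 + 475 = (18/65)*0 + 475 = 0 + 475 = 475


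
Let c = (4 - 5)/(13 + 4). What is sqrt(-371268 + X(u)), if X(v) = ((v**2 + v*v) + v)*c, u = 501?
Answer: I*sqrt(400827) ≈ 633.11*I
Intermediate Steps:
c = -1/17 ≈ -0.058824
X(v) = -2*v**2/17 - v/17 (X(v) = ((v**2 + v*v) + v)*(-1/17) = ((v**2 + v**2) + v)*(-1/17) = (2*v**2 + v)*(-1/17) = (v + 2*v**2)*(-1/17) = -2*v**2/17 - v/17)
sqrt(-371268 + X(u)) = sqrt(-371268 - 1/17*501*(1 + 2*501)) = sqrt(-371268 - 1/17*501*(1 + 1002)) = sqrt(-371268 - 1/17*501*1003) = sqrt(-371268 - 29559) = sqrt(-400827) = I*sqrt(400827)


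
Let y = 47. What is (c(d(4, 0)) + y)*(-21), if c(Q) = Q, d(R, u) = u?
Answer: -987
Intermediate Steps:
(c(d(4, 0)) + y)*(-21) = (0 + 47)*(-21) = 47*(-21) = -987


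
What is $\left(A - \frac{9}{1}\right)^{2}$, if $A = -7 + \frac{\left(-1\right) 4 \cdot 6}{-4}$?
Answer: $100$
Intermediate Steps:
$A = -1$ ($A = -7 + \left(-4\right) 6 \left(- \frac{1}{4}\right) = -7 - -6 = -7 + 6 = -1$)
$\left(A - \frac{9}{1}\right)^{2} = \left(-1 - \frac{9}{1}\right)^{2} = \left(-1 - 9\right)^{2} = \left(-10\right)^{2} = 100$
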